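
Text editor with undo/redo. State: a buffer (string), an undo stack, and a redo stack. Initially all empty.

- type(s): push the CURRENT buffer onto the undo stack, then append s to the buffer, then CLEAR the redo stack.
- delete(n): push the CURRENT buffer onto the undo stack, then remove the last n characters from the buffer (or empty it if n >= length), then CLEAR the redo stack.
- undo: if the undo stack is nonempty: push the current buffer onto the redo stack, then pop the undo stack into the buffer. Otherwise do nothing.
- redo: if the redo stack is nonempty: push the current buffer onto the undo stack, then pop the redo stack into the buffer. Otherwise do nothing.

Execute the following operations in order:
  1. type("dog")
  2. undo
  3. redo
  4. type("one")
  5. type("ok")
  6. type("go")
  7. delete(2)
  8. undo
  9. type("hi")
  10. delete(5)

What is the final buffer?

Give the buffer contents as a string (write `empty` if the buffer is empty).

Answer: dogoneo

Derivation:
After op 1 (type): buf='dog' undo_depth=1 redo_depth=0
After op 2 (undo): buf='(empty)' undo_depth=0 redo_depth=1
After op 3 (redo): buf='dog' undo_depth=1 redo_depth=0
After op 4 (type): buf='dogone' undo_depth=2 redo_depth=0
After op 5 (type): buf='dogoneok' undo_depth=3 redo_depth=0
After op 6 (type): buf='dogoneokgo' undo_depth=4 redo_depth=0
After op 7 (delete): buf='dogoneok' undo_depth=5 redo_depth=0
After op 8 (undo): buf='dogoneokgo' undo_depth=4 redo_depth=1
After op 9 (type): buf='dogoneokgohi' undo_depth=5 redo_depth=0
After op 10 (delete): buf='dogoneo' undo_depth=6 redo_depth=0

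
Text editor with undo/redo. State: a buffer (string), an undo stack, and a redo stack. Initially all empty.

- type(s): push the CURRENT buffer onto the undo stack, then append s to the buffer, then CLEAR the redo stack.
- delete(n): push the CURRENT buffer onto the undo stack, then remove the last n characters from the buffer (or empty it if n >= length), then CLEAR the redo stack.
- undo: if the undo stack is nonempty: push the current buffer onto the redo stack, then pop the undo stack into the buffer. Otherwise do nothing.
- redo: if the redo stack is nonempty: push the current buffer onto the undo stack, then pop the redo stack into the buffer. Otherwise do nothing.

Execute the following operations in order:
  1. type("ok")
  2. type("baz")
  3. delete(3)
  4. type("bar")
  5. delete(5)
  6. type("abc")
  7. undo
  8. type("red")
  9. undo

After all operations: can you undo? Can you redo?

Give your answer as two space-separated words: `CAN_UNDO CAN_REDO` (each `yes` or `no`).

After op 1 (type): buf='ok' undo_depth=1 redo_depth=0
After op 2 (type): buf='okbaz' undo_depth=2 redo_depth=0
After op 3 (delete): buf='ok' undo_depth=3 redo_depth=0
After op 4 (type): buf='okbar' undo_depth=4 redo_depth=0
After op 5 (delete): buf='(empty)' undo_depth=5 redo_depth=0
After op 6 (type): buf='abc' undo_depth=6 redo_depth=0
After op 7 (undo): buf='(empty)' undo_depth=5 redo_depth=1
After op 8 (type): buf='red' undo_depth=6 redo_depth=0
After op 9 (undo): buf='(empty)' undo_depth=5 redo_depth=1

Answer: yes yes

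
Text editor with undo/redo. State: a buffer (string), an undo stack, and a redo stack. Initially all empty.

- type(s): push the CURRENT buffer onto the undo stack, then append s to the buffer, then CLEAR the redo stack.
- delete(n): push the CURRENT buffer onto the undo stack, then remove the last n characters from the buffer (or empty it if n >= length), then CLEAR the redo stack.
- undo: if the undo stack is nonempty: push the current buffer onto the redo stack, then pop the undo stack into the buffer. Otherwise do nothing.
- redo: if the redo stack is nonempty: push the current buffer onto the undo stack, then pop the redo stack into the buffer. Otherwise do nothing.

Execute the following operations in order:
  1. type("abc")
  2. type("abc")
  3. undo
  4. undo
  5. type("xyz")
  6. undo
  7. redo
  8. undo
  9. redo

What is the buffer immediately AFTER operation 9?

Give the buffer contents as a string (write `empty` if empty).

Answer: xyz

Derivation:
After op 1 (type): buf='abc' undo_depth=1 redo_depth=0
After op 2 (type): buf='abcabc' undo_depth=2 redo_depth=0
After op 3 (undo): buf='abc' undo_depth=1 redo_depth=1
After op 4 (undo): buf='(empty)' undo_depth=0 redo_depth=2
After op 5 (type): buf='xyz' undo_depth=1 redo_depth=0
After op 6 (undo): buf='(empty)' undo_depth=0 redo_depth=1
After op 7 (redo): buf='xyz' undo_depth=1 redo_depth=0
After op 8 (undo): buf='(empty)' undo_depth=0 redo_depth=1
After op 9 (redo): buf='xyz' undo_depth=1 redo_depth=0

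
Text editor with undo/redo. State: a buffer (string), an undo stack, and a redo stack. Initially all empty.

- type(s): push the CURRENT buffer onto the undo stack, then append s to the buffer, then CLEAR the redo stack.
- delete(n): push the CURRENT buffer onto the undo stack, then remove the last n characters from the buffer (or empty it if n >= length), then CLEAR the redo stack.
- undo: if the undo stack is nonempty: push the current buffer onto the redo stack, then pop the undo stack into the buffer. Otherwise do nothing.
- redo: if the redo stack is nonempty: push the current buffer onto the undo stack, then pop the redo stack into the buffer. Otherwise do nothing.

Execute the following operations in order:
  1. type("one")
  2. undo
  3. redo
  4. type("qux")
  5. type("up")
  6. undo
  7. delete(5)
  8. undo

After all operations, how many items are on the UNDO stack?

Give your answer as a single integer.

After op 1 (type): buf='one' undo_depth=1 redo_depth=0
After op 2 (undo): buf='(empty)' undo_depth=0 redo_depth=1
After op 3 (redo): buf='one' undo_depth=1 redo_depth=0
After op 4 (type): buf='onequx' undo_depth=2 redo_depth=0
After op 5 (type): buf='onequxup' undo_depth=3 redo_depth=0
After op 6 (undo): buf='onequx' undo_depth=2 redo_depth=1
After op 7 (delete): buf='o' undo_depth=3 redo_depth=0
After op 8 (undo): buf='onequx' undo_depth=2 redo_depth=1

Answer: 2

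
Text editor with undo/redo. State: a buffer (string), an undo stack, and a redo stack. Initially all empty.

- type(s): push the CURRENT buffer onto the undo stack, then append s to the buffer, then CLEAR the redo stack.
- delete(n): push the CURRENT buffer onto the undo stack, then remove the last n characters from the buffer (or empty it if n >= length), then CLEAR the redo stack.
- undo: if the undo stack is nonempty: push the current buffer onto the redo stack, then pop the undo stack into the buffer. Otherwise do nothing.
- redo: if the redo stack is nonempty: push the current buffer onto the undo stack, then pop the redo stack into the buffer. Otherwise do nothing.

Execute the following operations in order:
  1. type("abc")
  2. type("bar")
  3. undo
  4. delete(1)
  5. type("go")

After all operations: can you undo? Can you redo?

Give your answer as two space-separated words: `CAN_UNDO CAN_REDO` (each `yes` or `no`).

Answer: yes no

Derivation:
After op 1 (type): buf='abc' undo_depth=1 redo_depth=0
After op 2 (type): buf='abcbar' undo_depth=2 redo_depth=0
After op 3 (undo): buf='abc' undo_depth=1 redo_depth=1
After op 4 (delete): buf='ab' undo_depth=2 redo_depth=0
After op 5 (type): buf='abgo' undo_depth=3 redo_depth=0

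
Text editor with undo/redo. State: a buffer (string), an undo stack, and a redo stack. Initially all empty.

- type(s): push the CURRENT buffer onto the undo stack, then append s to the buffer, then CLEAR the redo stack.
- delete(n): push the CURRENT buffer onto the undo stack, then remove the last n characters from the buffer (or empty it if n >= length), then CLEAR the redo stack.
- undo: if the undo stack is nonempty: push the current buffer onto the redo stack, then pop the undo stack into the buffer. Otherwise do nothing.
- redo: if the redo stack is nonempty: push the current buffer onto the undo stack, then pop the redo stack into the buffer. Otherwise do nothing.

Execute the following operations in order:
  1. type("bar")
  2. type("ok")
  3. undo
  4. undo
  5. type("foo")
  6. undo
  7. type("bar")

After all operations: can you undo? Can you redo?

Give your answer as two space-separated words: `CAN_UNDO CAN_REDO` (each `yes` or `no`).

After op 1 (type): buf='bar' undo_depth=1 redo_depth=0
After op 2 (type): buf='barok' undo_depth=2 redo_depth=0
After op 3 (undo): buf='bar' undo_depth=1 redo_depth=1
After op 4 (undo): buf='(empty)' undo_depth=0 redo_depth=2
After op 5 (type): buf='foo' undo_depth=1 redo_depth=0
After op 6 (undo): buf='(empty)' undo_depth=0 redo_depth=1
After op 7 (type): buf='bar' undo_depth=1 redo_depth=0

Answer: yes no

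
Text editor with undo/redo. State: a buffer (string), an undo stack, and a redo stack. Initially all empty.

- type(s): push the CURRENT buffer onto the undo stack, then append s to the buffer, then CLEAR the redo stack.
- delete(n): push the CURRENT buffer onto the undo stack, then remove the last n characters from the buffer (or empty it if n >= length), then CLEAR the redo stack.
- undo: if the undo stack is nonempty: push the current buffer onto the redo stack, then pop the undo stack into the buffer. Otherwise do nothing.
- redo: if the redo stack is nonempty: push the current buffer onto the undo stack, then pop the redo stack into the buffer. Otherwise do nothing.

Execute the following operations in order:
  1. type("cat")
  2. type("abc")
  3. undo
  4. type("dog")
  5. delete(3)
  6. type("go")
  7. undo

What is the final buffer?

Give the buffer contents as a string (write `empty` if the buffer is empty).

After op 1 (type): buf='cat' undo_depth=1 redo_depth=0
After op 2 (type): buf='catabc' undo_depth=2 redo_depth=0
After op 3 (undo): buf='cat' undo_depth=1 redo_depth=1
After op 4 (type): buf='catdog' undo_depth=2 redo_depth=0
After op 5 (delete): buf='cat' undo_depth=3 redo_depth=0
After op 6 (type): buf='catgo' undo_depth=4 redo_depth=0
After op 7 (undo): buf='cat' undo_depth=3 redo_depth=1

Answer: cat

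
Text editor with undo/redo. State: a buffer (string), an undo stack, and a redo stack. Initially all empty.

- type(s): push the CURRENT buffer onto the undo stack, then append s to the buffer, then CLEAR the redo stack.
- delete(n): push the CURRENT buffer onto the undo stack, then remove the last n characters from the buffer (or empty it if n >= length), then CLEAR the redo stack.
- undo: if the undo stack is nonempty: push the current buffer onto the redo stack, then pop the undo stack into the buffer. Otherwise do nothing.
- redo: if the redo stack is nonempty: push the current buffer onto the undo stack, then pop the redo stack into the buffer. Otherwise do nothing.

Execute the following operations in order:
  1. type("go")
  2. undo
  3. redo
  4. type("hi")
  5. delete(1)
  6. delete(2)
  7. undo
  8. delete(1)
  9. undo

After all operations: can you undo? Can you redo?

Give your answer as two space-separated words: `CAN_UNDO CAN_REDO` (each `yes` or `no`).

Answer: yes yes

Derivation:
After op 1 (type): buf='go' undo_depth=1 redo_depth=0
After op 2 (undo): buf='(empty)' undo_depth=0 redo_depth=1
After op 3 (redo): buf='go' undo_depth=1 redo_depth=0
After op 4 (type): buf='gohi' undo_depth=2 redo_depth=0
After op 5 (delete): buf='goh' undo_depth=3 redo_depth=0
After op 6 (delete): buf='g' undo_depth=4 redo_depth=0
After op 7 (undo): buf='goh' undo_depth=3 redo_depth=1
After op 8 (delete): buf='go' undo_depth=4 redo_depth=0
After op 9 (undo): buf='goh' undo_depth=3 redo_depth=1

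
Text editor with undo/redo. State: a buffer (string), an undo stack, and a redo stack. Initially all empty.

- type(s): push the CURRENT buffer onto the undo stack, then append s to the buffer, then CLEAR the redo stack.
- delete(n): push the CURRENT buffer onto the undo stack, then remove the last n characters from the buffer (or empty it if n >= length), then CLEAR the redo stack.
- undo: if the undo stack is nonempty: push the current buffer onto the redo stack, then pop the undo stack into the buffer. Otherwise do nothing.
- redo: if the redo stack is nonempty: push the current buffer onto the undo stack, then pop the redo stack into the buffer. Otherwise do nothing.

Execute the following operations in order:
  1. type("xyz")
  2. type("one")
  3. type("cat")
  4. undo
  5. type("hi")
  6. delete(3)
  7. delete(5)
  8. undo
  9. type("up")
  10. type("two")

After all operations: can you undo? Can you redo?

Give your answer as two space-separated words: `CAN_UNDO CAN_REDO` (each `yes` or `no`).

After op 1 (type): buf='xyz' undo_depth=1 redo_depth=0
After op 2 (type): buf='xyzone' undo_depth=2 redo_depth=0
After op 3 (type): buf='xyzonecat' undo_depth=3 redo_depth=0
After op 4 (undo): buf='xyzone' undo_depth=2 redo_depth=1
After op 5 (type): buf='xyzonehi' undo_depth=3 redo_depth=0
After op 6 (delete): buf='xyzon' undo_depth=4 redo_depth=0
After op 7 (delete): buf='(empty)' undo_depth=5 redo_depth=0
After op 8 (undo): buf='xyzon' undo_depth=4 redo_depth=1
After op 9 (type): buf='xyzonup' undo_depth=5 redo_depth=0
After op 10 (type): buf='xyzonuptwo' undo_depth=6 redo_depth=0

Answer: yes no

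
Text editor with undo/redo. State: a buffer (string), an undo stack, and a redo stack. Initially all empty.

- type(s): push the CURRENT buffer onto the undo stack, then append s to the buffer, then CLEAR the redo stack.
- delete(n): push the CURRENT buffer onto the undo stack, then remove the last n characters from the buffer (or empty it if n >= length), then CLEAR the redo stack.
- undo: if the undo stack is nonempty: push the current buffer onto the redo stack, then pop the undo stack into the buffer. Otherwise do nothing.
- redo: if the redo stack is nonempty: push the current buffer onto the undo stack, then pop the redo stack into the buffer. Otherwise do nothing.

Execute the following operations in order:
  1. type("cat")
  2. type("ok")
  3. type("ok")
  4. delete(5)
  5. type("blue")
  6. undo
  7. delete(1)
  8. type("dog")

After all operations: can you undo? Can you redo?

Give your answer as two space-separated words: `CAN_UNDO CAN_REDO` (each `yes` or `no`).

After op 1 (type): buf='cat' undo_depth=1 redo_depth=0
After op 2 (type): buf='catok' undo_depth=2 redo_depth=0
After op 3 (type): buf='catokok' undo_depth=3 redo_depth=0
After op 4 (delete): buf='ca' undo_depth=4 redo_depth=0
After op 5 (type): buf='cablue' undo_depth=5 redo_depth=0
After op 6 (undo): buf='ca' undo_depth=4 redo_depth=1
After op 7 (delete): buf='c' undo_depth=5 redo_depth=0
After op 8 (type): buf='cdog' undo_depth=6 redo_depth=0

Answer: yes no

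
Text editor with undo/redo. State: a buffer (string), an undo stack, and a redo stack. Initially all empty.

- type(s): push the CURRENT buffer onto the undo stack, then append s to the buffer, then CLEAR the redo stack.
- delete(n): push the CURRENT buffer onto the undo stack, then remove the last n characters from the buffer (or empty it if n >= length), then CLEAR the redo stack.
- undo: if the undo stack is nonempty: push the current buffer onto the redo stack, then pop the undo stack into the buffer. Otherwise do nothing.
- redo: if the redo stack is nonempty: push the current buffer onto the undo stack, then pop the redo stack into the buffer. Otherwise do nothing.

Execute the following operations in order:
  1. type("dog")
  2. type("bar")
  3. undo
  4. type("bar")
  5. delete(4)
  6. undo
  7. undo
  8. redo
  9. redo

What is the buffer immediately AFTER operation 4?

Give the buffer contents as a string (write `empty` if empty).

Answer: dogbar

Derivation:
After op 1 (type): buf='dog' undo_depth=1 redo_depth=0
After op 2 (type): buf='dogbar' undo_depth=2 redo_depth=0
After op 3 (undo): buf='dog' undo_depth=1 redo_depth=1
After op 4 (type): buf='dogbar' undo_depth=2 redo_depth=0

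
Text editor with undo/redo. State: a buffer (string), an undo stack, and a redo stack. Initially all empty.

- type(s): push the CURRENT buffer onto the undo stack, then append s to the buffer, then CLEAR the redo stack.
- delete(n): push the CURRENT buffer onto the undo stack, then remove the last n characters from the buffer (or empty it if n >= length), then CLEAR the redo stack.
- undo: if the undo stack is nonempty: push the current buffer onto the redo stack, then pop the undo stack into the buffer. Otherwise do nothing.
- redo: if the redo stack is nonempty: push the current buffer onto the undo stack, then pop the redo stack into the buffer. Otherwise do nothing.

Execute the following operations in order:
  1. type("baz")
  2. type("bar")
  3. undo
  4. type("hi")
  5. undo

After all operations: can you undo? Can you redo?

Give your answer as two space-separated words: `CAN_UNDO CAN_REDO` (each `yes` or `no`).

Answer: yes yes

Derivation:
After op 1 (type): buf='baz' undo_depth=1 redo_depth=0
After op 2 (type): buf='bazbar' undo_depth=2 redo_depth=0
After op 3 (undo): buf='baz' undo_depth=1 redo_depth=1
After op 4 (type): buf='bazhi' undo_depth=2 redo_depth=0
After op 5 (undo): buf='baz' undo_depth=1 redo_depth=1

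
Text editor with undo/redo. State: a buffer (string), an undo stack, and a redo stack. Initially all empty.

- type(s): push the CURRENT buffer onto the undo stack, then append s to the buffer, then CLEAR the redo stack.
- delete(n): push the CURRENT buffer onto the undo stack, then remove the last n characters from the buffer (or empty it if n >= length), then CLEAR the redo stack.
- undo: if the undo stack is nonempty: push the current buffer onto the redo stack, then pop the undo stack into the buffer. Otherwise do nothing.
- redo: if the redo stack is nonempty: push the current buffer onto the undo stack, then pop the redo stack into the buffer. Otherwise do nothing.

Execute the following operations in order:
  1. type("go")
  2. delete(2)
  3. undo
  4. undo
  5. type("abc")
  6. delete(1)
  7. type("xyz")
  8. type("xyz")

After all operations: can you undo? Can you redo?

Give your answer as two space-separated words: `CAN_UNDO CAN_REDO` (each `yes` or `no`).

Answer: yes no

Derivation:
After op 1 (type): buf='go' undo_depth=1 redo_depth=0
After op 2 (delete): buf='(empty)' undo_depth=2 redo_depth=0
After op 3 (undo): buf='go' undo_depth=1 redo_depth=1
After op 4 (undo): buf='(empty)' undo_depth=0 redo_depth=2
After op 5 (type): buf='abc' undo_depth=1 redo_depth=0
After op 6 (delete): buf='ab' undo_depth=2 redo_depth=0
After op 7 (type): buf='abxyz' undo_depth=3 redo_depth=0
After op 8 (type): buf='abxyzxyz' undo_depth=4 redo_depth=0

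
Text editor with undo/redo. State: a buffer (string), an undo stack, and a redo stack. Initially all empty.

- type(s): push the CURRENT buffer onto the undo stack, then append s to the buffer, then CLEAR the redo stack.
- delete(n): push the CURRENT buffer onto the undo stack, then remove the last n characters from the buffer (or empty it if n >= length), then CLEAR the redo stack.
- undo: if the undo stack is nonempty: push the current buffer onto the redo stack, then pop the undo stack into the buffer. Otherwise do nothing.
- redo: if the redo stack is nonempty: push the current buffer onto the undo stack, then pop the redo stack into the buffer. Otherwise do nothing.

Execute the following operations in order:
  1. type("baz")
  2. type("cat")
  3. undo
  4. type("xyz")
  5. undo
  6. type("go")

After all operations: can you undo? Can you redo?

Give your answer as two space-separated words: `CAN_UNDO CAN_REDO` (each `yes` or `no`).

After op 1 (type): buf='baz' undo_depth=1 redo_depth=0
After op 2 (type): buf='bazcat' undo_depth=2 redo_depth=0
After op 3 (undo): buf='baz' undo_depth=1 redo_depth=1
After op 4 (type): buf='bazxyz' undo_depth=2 redo_depth=0
After op 5 (undo): buf='baz' undo_depth=1 redo_depth=1
After op 6 (type): buf='bazgo' undo_depth=2 redo_depth=0

Answer: yes no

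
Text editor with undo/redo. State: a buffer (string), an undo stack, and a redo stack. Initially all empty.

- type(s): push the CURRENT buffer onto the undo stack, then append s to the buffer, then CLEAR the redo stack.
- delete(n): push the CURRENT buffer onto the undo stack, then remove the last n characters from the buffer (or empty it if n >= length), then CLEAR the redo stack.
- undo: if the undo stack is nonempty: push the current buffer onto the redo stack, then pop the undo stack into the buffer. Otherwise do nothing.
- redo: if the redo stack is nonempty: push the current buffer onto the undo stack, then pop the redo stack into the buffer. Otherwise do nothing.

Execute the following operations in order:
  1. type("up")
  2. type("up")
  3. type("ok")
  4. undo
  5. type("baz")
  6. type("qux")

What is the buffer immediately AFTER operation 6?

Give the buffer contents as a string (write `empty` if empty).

After op 1 (type): buf='up' undo_depth=1 redo_depth=0
After op 2 (type): buf='upup' undo_depth=2 redo_depth=0
After op 3 (type): buf='upupok' undo_depth=3 redo_depth=0
After op 4 (undo): buf='upup' undo_depth=2 redo_depth=1
After op 5 (type): buf='upupbaz' undo_depth=3 redo_depth=0
After op 6 (type): buf='upupbazqux' undo_depth=4 redo_depth=0

Answer: upupbazqux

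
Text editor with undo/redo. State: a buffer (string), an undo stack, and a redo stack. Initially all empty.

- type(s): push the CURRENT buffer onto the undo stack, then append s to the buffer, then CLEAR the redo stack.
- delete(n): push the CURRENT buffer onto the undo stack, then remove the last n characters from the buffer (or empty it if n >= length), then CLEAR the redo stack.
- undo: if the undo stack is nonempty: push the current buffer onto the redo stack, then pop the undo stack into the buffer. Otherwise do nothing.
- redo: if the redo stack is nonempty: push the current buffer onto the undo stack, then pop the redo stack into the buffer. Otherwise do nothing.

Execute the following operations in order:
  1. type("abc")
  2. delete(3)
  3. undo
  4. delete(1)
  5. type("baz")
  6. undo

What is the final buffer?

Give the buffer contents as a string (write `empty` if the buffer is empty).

Answer: ab

Derivation:
After op 1 (type): buf='abc' undo_depth=1 redo_depth=0
After op 2 (delete): buf='(empty)' undo_depth=2 redo_depth=0
After op 3 (undo): buf='abc' undo_depth=1 redo_depth=1
After op 4 (delete): buf='ab' undo_depth=2 redo_depth=0
After op 5 (type): buf='abbaz' undo_depth=3 redo_depth=0
After op 6 (undo): buf='ab' undo_depth=2 redo_depth=1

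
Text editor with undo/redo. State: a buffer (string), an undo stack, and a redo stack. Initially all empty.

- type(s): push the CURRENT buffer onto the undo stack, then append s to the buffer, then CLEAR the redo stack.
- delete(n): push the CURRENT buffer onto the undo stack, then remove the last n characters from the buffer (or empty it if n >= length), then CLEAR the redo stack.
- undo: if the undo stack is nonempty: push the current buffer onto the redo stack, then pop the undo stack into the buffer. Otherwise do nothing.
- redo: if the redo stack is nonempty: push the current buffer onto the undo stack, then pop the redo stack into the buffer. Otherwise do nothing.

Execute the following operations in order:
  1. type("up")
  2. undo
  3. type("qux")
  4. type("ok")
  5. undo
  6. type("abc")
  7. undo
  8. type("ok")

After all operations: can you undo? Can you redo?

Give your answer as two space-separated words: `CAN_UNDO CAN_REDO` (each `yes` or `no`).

Answer: yes no

Derivation:
After op 1 (type): buf='up' undo_depth=1 redo_depth=0
After op 2 (undo): buf='(empty)' undo_depth=0 redo_depth=1
After op 3 (type): buf='qux' undo_depth=1 redo_depth=0
After op 4 (type): buf='quxok' undo_depth=2 redo_depth=0
After op 5 (undo): buf='qux' undo_depth=1 redo_depth=1
After op 6 (type): buf='quxabc' undo_depth=2 redo_depth=0
After op 7 (undo): buf='qux' undo_depth=1 redo_depth=1
After op 8 (type): buf='quxok' undo_depth=2 redo_depth=0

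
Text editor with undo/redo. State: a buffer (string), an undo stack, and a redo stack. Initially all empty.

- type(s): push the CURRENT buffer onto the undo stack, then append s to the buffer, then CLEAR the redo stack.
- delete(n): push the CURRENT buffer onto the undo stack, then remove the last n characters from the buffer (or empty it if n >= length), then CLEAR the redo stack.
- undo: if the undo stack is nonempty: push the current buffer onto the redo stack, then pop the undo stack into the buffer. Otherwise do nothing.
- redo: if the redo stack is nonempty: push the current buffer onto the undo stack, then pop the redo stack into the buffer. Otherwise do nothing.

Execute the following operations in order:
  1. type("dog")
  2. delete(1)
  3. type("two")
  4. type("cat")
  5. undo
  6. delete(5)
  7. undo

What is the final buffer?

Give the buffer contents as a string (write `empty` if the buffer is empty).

Answer: dotwo

Derivation:
After op 1 (type): buf='dog' undo_depth=1 redo_depth=0
After op 2 (delete): buf='do' undo_depth=2 redo_depth=0
After op 3 (type): buf='dotwo' undo_depth=3 redo_depth=0
After op 4 (type): buf='dotwocat' undo_depth=4 redo_depth=0
After op 5 (undo): buf='dotwo' undo_depth=3 redo_depth=1
After op 6 (delete): buf='(empty)' undo_depth=4 redo_depth=0
After op 7 (undo): buf='dotwo' undo_depth=3 redo_depth=1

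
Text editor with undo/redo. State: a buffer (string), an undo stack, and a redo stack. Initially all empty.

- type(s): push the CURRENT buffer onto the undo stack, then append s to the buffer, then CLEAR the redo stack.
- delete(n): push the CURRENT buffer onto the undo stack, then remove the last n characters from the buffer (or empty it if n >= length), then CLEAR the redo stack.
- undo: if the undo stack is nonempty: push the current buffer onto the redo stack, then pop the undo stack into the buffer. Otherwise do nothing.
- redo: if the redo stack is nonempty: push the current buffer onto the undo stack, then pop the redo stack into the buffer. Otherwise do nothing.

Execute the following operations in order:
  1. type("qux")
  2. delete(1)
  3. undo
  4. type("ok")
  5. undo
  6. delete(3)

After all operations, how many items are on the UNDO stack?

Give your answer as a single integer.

Answer: 2

Derivation:
After op 1 (type): buf='qux' undo_depth=1 redo_depth=0
After op 2 (delete): buf='qu' undo_depth=2 redo_depth=0
After op 3 (undo): buf='qux' undo_depth=1 redo_depth=1
After op 4 (type): buf='quxok' undo_depth=2 redo_depth=0
After op 5 (undo): buf='qux' undo_depth=1 redo_depth=1
After op 6 (delete): buf='(empty)' undo_depth=2 redo_depth=0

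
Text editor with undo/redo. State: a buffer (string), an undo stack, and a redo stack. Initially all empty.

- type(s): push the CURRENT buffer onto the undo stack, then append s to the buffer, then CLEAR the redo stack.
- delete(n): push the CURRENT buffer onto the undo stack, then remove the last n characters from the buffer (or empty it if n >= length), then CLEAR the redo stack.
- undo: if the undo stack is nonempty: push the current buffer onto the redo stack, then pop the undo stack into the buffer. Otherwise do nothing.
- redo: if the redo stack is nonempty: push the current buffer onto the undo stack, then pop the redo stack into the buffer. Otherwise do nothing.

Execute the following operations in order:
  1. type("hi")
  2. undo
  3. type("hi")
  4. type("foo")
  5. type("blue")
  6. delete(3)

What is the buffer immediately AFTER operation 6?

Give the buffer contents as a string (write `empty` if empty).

After op 1 (type): buf='hi' undo_depth=1 redo_depth=0
After op 2 (undo): buf='(empty)' undo_depth=0 redo_depth=1
After op 3 (type): buf='hi' undo_depth=1 redo_depth=0
After op 4 (type): buf='hifoo' undo_depth=2 redo_depth=0
After op 5 (type): buf='hifooblue' undo_depth=3 redo_depth=0
After op 6 (delete): buf='hifoob' undo_depth=4 redo_depth=0

Answer: hifoob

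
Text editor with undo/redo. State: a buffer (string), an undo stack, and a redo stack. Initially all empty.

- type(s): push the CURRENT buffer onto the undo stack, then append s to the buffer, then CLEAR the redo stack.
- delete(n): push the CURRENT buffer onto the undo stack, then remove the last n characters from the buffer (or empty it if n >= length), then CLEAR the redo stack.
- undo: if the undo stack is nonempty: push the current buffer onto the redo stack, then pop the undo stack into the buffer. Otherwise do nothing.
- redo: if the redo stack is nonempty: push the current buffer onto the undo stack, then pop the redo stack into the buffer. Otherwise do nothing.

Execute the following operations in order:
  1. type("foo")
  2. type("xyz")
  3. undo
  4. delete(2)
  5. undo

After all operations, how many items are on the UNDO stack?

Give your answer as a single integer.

Answer: 1

Derivation:
After op 1 (type): buf='foo' undo_depth=1 redo_depth=0
After op 2 (type): buf='fooxyz' undo_depth=2 redo_depth=0
After op 3 (undo): buf='foo' undo_depth=1 redo_depth=1
After op 4 (delete): buf='f' undo_depth=2 redo_depth=0
After op 5 (undo): buf='foo' undo_depth=1 redo_depth=1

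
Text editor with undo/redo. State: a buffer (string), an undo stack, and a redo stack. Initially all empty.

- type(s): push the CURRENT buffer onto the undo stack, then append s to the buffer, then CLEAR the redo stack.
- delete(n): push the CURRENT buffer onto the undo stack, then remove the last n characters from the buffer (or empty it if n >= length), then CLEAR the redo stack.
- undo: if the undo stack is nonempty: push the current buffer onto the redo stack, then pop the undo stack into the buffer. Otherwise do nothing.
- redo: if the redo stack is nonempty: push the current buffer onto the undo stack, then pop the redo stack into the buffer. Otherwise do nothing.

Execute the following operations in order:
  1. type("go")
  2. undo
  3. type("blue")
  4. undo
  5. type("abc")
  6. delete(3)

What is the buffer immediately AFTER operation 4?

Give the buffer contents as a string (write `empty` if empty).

Answer: empty

Derivation:
After op 1 (type): buf='go' undo_depth=1 redo_depth=0
After op 2 (undo): buf='(empty)' undo_depth=0 redo_depth=1
After op 3 (type): buf='blue' undo_depth=1 redo_depth=0
After op 4 (undo): buf='(empty)' undo_depth=0 redo_depth=1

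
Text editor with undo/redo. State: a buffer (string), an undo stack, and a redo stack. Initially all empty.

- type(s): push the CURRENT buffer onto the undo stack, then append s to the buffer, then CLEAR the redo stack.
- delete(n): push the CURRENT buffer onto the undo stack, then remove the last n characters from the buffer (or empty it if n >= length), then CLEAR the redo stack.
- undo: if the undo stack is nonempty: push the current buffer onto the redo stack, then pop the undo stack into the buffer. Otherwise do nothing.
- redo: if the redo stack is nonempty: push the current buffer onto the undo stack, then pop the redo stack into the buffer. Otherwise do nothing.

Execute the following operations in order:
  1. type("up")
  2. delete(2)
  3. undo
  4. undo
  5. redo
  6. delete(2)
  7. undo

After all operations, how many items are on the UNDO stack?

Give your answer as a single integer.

After op 1 (type): buf='up' undo_depth=1 redo_depth=0
After op 2 (delete): buf='(empty)' undo_depth=2 redo_depth=0
After op 3 (undo): buf='up' undo_depth=1 redo_depth=1
After op 4 (undo): buf='(empty)' undo_depth=0 redo_depth=2
After op 5 (redo): buf='up' undo_depth=1 redo_depth=1
After op 6 (delete): buf='(empty)' undo_depth=2 redo_depth=0
After op 7 (undo): buf='up' undo_depth=1 redo_depth=1

Answer: 1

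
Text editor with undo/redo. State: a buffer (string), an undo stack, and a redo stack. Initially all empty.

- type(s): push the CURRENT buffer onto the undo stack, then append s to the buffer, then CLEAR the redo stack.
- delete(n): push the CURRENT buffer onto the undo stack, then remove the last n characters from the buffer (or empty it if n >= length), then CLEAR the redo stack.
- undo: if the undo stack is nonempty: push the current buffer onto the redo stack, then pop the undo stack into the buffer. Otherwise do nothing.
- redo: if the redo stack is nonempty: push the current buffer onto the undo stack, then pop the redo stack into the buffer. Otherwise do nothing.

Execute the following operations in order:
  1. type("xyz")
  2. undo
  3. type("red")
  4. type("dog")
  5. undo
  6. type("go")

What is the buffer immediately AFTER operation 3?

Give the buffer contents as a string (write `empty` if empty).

After op 1 (type): buf='xyz' undo_depth=1 redo_depth=0
After op 2 (undo): buf='(empty)' undo_depth=0 redo_depth=1
After op 3 (type): buf='red' undo_depth=1 redo_depth=0

Answer: red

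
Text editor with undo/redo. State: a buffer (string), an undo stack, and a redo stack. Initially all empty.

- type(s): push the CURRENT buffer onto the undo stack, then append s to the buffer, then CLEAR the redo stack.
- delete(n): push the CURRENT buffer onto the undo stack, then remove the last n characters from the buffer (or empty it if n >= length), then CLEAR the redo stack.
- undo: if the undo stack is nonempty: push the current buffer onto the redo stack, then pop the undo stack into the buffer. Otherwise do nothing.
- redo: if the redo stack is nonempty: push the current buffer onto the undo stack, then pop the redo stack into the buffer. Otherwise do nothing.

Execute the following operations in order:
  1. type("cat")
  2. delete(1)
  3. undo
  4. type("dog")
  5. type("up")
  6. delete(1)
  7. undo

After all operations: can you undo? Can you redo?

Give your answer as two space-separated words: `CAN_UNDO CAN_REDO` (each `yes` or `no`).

After op 1 (type): buf='cat' undo_depth=1 redo_depth=0
After op 2 (delete): buf='ca' undo_depth=2 redo_depth=0
After op 3 (undo): buf='cat' undo_depth=1 redo_depth=1
After op 4 (type): buf='catdog' undo_depth=2 redo_depth=0
After op 5 (type): buf='catdogup' undo_depth=3 redo_depth=0
After op 6 (delete): buf='catdogu' undo_depth=4 redo_depth=0
After op 7 (undo): buf='catdogup' undo_depth=3 redo_depth=1

Answer: yes yes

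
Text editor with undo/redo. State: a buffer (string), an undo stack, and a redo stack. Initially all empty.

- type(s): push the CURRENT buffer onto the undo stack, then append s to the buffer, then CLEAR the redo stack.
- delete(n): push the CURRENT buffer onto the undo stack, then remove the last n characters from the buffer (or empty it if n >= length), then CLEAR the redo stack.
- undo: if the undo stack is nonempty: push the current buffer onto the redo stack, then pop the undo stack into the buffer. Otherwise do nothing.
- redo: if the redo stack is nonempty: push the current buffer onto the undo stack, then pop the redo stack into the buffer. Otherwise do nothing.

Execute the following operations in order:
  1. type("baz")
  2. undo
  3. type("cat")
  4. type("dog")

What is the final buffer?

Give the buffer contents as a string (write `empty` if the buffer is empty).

Answer: catdog

Derivation:
After op 1 (type): buf='baz' undo_depth=1 redo_depth=0
After op 2 (undo): buf='(empty)' undo_depth=0 redo_depth=1
After op 3 (type): buf='cat' undo_depth=1 redo_depth=0
After op 4 (type): buf='catdog' undo_depth=2 redo_depth=0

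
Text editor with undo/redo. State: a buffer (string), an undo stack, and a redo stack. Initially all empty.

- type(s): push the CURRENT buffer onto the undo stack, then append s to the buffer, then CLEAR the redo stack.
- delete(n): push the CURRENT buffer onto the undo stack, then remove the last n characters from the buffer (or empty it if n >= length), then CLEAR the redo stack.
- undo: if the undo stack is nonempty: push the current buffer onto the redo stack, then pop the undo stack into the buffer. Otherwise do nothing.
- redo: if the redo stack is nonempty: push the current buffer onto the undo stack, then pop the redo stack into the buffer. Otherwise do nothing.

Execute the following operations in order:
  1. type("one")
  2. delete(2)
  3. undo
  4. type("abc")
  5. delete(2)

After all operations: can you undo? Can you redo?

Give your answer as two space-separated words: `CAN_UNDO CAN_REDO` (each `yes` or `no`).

Answer: yes no

Derivation:
After op 1 (type): buf='one' undo_depth=1 redo_depth=0
After op 2 (delete): buf='o' undo_depth=2 redo_depth=0
After op 3 (undo): buf='one' undo_depth=1 redo_depth=1
After op 4 (type): buf='oneabc' undo_depth=2 redo_depth=0
After op 5 (delete): buf='onea' undo_depth=3 redo_depth=0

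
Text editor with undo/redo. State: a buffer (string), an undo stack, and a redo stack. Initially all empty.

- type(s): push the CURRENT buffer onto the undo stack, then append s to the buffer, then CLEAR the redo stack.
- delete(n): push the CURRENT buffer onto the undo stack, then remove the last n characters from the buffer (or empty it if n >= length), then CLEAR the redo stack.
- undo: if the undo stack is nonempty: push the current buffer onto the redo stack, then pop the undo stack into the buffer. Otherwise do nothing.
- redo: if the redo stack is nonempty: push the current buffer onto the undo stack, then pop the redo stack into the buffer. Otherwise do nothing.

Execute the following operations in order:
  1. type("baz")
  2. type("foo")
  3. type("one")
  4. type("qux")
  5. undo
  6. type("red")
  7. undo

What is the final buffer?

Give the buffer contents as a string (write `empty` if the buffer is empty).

Answer: bazfooone

Derivation:
After op 1 (type): buf='baz' undo_depth=1 redo_depth=0
After op 2 (type): buf='bazfoo' undo_depth=2 redo_depth=0
After op 3 (type): buf='bazfooone' undo_depth=3 redo_depth=0
After op 4 (type): buf='bazfooonequx' undo_depth=4 redo_depth=0
After op 5 (undo): buf='bazfooone' undo_depth=3 redo_depth=1
After op 6 (type): buf='bazfooonered' undo_depth=4 redo_depth=0
After op 7 (undo): buf='bazfooone' undo_depth=3 redo_depth=1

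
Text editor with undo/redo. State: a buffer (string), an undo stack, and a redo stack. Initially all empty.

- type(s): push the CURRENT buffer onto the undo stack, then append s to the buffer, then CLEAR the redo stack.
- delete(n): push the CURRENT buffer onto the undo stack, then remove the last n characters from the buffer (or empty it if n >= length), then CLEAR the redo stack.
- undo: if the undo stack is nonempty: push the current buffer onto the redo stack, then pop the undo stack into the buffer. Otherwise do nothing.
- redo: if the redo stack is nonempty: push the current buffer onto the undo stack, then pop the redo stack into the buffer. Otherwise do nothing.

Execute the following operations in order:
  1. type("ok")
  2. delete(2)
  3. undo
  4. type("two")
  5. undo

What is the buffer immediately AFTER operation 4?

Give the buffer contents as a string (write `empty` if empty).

After op 1 (type): buf='ok' undo_depth=1 redo_depth=0
After op 2 (delete): buf='(empty)' undo_depth=2 redo_depth=0
After op 3 (undo): buf='ok' undo_depth=1 redo_depth=1
After op 4 (type): buf='oktwo' undo_depth=2 redo_depth=0

Answer: oktwo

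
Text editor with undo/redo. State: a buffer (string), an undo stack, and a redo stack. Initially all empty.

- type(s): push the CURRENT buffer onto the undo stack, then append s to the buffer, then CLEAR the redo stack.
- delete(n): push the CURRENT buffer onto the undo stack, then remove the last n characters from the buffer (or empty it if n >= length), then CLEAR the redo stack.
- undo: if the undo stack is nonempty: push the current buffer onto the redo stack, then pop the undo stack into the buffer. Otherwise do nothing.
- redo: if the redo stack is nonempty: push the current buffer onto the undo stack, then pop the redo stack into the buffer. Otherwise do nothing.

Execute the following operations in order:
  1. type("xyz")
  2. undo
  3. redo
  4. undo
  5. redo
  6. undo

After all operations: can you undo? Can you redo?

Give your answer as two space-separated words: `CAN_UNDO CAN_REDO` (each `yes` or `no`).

Answer: no yes

Derivation:
After op 1 (type): buf='xyz' undo_depth=1 redo_depth=0
After op 2 (undo): buf='(empty)' undo_depth=0 redo_depth=1
After op 3 (redo): buf='xyz' undo_depth=1 redo_depth=0
After op 4 (undo): buf='(empty)' undo_depth=0 redo_depth=1
After op 5 (redo): buf='xyz' undo_depth=1 redo_depth=0
After op 6 (undo): buf='(empty)' undo_depth=0 redo_depth=1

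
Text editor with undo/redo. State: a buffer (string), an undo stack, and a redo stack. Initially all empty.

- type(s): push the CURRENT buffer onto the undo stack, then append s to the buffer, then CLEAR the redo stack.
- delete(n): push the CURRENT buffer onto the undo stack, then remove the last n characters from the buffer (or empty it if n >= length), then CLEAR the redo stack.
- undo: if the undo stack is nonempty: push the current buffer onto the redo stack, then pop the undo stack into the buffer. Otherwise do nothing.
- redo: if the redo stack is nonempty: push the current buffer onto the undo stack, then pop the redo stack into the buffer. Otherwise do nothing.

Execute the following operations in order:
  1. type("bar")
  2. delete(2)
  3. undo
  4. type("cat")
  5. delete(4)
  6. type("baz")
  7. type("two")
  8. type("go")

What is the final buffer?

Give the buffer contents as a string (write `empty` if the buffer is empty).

Answer: babaztwogo

Derivation:
After op 1 (type): buf='bar' undo_depth=1 redo_depth=0
After op 2 (delete): buf='b' undo_depth=2 redo_depth=0
After op 3 (undo): buf='bar' undo_depth=1 redo_depth=1
After op 4 (type): buf='barcat' undo_depth=2 redo_depth=0
After op 5 (delete): buf='ba' undo_depth=3 redo_depth=0
After op 6 (type): buf='babaz' undo_depth=4 redo_depth=0
After op 7 (type): buf='babaztwo' undo_depth=5 redo_depth=0
After op 8 (type): buf='babaztwogo' undo_depth=6 redo_depth=0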